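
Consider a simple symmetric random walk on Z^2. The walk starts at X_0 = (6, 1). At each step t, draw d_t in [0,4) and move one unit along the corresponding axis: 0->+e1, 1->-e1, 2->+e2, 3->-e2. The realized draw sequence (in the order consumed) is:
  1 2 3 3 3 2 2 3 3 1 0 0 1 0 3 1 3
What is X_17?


t=0: X=(6, 1), d=1 → -e1, X_1=(5, 1)
t=1: X=(5, 1), d=2 → +e2, X_2=(5, 2)
t=2: X=(5, 2), d=3 → -e2, X_3=(5, 1)
t=3: X=(5, 1), d=3 → -e2, X_4=(5, 0)
t=4: X=(5, 0), d=3 → -e2, X_5=(5, -1)
t=5: X=(5, -1), d=2 → +e2, X_6=(5, 0)
t=6: X=(5, 0), d=2 → +e2, X_7=(5, 1)
t=7: X=(5, 1), d=3 → -e2, X_8=(5, 0)
t=8: X=(5, 0), d=3 → -e2, X_9=(5, -1)
t=9: X=(5, -1), d=1 → -e1, X_10=(4, -1)
t=10: X=(4, -1), d=0 → +e1, X_11=(5, -1)
t=11: X=(5, -1), d=0 → +e1, X_12=(6, -1)
t=12: X=(6, -1), d=1 → -e1, X_13=(5, -1)
t=13: X=(5, -1), d=0 → +e1, X_14=(6, -1)
t=14: X=(6, -1), d=3 → -e2, X_15=(6, -2)
t=15: X=(6, -2), d=1 → -e1, X_16=(5, -2)
t=16: X=(5, -2), d=3 → -e2, X_17=(5, -3)

(5, -3)


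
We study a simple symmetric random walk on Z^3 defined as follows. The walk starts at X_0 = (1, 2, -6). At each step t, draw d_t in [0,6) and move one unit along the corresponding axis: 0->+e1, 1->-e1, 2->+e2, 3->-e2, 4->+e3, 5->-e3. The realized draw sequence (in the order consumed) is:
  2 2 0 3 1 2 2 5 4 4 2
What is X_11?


t=0: X=(1, 2, -6), d=2 → +e2, X_1=(1, 3, -6)
t=1: X=(1, 3, -6), d=2 → +e2, X_2=(1, 4, -6)
t=2: X=(1, 4, -6), d=0 → +e1, X_3=(2, 4, -6)
t=3: X=(2, 4, -6), d=3 → -e2, X_4=(2, 3, -6)
t=4: X=(2, 3, -6), d=1 → -e1, X_5=(1, 3, -6)
t=5: X=(1, 3, -6), d=2 → +e2, X_6=(1, 4, -6)
t=6: X=(1, 4, -6), d=2 → +e2, X_7=(1, 5, -6)
t=7: X=(1, 5, -6), d=5 → -e3, X_8=(1, 5, -7)
t=8: X=(1, 5, -7), d=4 → +e3, X_9=(1, 5, -6)
t=9: X=(1, 5, -6), d=4 → +e3, X_10=(1, 5, -5)
t=10: X=(1, 5, -5), d=2 → +e2, X_11=(1, 6, -5)

(1, 6, -5)


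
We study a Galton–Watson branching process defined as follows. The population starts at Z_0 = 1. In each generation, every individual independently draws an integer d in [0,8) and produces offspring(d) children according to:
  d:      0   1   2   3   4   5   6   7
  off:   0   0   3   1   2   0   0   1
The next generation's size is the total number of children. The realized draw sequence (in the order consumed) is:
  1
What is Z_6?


0

gen 0: Z_0=1, draws=[1], offspring=[0], Z_1=0
gen 1: Z_1=0, draws=[], offspring=[], Z_2=0
gen 2: Z_2=0, draws=[], offspring=[], Z_3=0
gen 3: Z_3=0, draws=[], offspring=[], Z_4=0
gen 4: Z_4=0, draws=[], offspring=[], Z_5=0
gen 5: Z_5=0, draws=[], offspring=[], Z_6=0


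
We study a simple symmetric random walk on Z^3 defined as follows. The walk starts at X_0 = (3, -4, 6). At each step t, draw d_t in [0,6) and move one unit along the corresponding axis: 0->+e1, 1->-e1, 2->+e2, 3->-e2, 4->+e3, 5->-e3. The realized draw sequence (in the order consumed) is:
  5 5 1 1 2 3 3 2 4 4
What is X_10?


t=0: X=(3, -4, 6), d=5 → -e3, X_1=(3, -4, 5)
t=1: X=(3, -4, 5), d=5 → -e3, X_2=(3, -4, 4)
t=2: X=(3, -4, 4), d=1 → -e1, X_3=(2, -4, 4)
t=3: X=(2, -4, 4), d=1 → -e1, X_4=(1, -4, 4)
t=4: X=(1, -4, 4), d=2 → +e2, X_5=(1, -3, 4)
t=5: X=(1, -3, 4), d=3 → -e2, X_6=(1, -4, 4)
t=6: X=(1, -4, 4), d=3 → -e2, X_7=(1, -5, 4)
t=7: X=(1, -5, 4), d=2 → +e2, X_8=(1, -4, 4)
t=8: X=(1, -4, 4), d=4 → +e3, X_9=(1, -4, 5)
t=9: X=(1, -4, 5), d=4 → +e3, X_10=(1, -4, 6)

(1, -4, 6)


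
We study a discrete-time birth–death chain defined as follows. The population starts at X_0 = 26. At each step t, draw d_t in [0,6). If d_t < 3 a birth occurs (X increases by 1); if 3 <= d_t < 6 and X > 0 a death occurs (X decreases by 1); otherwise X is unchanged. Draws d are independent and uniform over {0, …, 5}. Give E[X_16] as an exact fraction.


X can drop by at most 1 per step and X_0 = 26 > T = 16, so X_t >= 26 − t >= 10 > 0 for every t <= 16: the floor at 0 (the 'and X > 0' condition) never binds. Hence X_16 = X_0 + Σ_{t<16} Y_t with i.i.d. increments Y_t = y(d_t) ∈ {+1, −1, 0}.
Outcome values over d=0..5: [1, 1, 1, -1, -1, -1]
Σy = 0, Σy² = 6, M = 6
μ = 0/6 = 0,  σ² = 6/6 − (0)² = 1
E[X_16] = 26 + 16·(0) = 26

26


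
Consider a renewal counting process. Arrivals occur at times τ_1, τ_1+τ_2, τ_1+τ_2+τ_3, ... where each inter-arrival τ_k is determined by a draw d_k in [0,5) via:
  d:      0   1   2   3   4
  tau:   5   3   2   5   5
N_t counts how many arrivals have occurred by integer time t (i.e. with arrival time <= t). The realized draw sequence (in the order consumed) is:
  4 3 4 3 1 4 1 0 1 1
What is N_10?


draw d_1=4: τ_1=5, arrival time A_1=5
draw d_2=3: τ_2=5, arrival time A_2=10
draw d_3=4: τ_3=5, arrival time A_3=15
draw d_4=3: τ_4=5, arrival time A_4=20
draw d_5=1: τ_5=3, arrival time A_5=23
draw d_6=4: τ_6=5, arrival time A_6=28
draw d_7=1: τ_7=3, arrival time A_7=31
draw d_8=0: τ_8=5, arrival time A_8=36
draw d_9=1: τ_9=3, arrival time A_9=39
draw d_10=1: τ_10=3, arrival time A_10=42
N_t over t=0..10: 0:0 1:0 2:0 3:0 4:0 5:1 6:1 7:1 8:1 9:1 10:2

2


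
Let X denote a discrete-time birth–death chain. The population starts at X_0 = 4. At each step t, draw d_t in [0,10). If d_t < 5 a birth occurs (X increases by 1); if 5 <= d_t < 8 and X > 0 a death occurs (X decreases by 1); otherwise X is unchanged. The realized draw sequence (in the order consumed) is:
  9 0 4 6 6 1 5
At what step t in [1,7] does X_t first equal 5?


2

t=0: X=4, d=9 → hold, X_1=4
t=1: X=4, d=0 → birth, X_2=5
t=2: X=5, d=4 → birth, X_3=6
t=3: X=6, d=6 → death, X_4=5
t=4: X=5, d=6 → death, X_5=4
t=5: X=4, d=1 → birth, X_6=5
t=6: X=5, d=5 → death, X_7=4


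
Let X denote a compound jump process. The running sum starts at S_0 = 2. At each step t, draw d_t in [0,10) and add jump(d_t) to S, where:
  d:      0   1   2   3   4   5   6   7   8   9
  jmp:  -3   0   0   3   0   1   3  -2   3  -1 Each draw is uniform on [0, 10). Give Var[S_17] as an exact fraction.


Outcome values over d=0..9: [-3, 0, 0, 3, 0, 1, 3, -2, 3, -1]
Σy = 4, Σy² = 42, M = 10
μ = 4/10 = 2/5,  σ² = 42/10 − (2/5)² = 101/25
Independent increments: Var[S_17] = 17·σ² = 17·(101/25) = 1717/25

1717/25


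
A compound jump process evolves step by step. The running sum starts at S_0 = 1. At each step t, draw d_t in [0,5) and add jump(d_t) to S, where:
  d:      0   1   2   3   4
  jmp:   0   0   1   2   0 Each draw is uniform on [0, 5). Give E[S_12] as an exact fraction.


41/5

Outcome values over d=0..4: [0, 0, 1, 2, 0]
Σy = 3, Σy² = 5, M = 5
μ = 3/5 = 3/5,  σ² = 5/5 − (3/5)² = 16/25
E[S_12] = 1 + 12·(3/5) = 41/5


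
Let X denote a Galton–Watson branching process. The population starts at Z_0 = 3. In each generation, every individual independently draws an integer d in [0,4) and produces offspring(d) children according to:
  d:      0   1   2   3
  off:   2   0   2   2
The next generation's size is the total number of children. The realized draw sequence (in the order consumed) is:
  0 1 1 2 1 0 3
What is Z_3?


gen 0: Z_0=3, draws=[0, 1, 1], offspring=[2, 0, 0], Z_1=2
gen 1: Z_1=2, draws=[2, 1], offspring=[2, 0], Z_2=2
gen 2: Z_2=2, draws=[0, 3], offspring=[2, 2], Z_3=4

4


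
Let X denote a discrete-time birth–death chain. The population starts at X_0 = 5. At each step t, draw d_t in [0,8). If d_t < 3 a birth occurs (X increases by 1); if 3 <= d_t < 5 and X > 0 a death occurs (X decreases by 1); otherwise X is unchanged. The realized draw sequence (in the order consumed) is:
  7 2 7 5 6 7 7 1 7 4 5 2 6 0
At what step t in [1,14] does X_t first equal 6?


t=0: X=5, d=7 → hold, X_1=5
t=1: X=5, d=2 → birth, X_2=6
t=2: X=6, d=7 → hold, X_3=6
t=3: X=6, d=5 → hold, X_4=6
t=4: X=6, d=6 → hold, X_5=6
t=5: X=6, d=7 → hold, X_6=6
t=6: X=6, d=7 → hold, X_7=6
t=7: X=6, d=1 → birth, X_8=7
t=8: X=7, d=7 → hold, X_9=7
t=9: X=7, d=4 → death, X_10=6
t=10: X=6, d=5 → hold, X_11=6
t=11: X=6, d=2 → birth, X_12=7
t=12: X=7, d=6 → hold, X_13=7
t=13: X=7, d=0 → birth, X_14=8

2


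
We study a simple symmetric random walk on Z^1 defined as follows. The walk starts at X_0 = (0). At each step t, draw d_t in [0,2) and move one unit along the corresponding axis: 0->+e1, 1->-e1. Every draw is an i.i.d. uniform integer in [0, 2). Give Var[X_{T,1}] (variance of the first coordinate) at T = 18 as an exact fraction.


18

Outcome values over d=0..1: [1, -1]
Σy = 0, Σy² = 2, M = 2
μ = 0/2 = 0,  σ² = 2/2 − (0)² = 1
Independent increments: Var[X_18] = 18·σ² = 18·(1) = 18


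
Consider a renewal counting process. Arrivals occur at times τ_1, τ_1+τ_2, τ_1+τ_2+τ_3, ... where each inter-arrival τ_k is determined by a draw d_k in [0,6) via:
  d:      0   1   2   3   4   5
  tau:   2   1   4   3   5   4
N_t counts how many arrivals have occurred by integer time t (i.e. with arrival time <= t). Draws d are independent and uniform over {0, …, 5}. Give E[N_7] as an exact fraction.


Inter-arrival values over d=0..5: [2, 1, 4, 3, 5, 4]
Each d has probability 1/6, so the pmf of τ is: f(1) = 1/6, f(2) = 1/6, f(3) = 1/6, f(4) = 1/3, f(5) = 1/6
Renewal equation for m(n) = E[N_n]: condition on τ_1 = k (if k <= n, one arrival plus a fresh copy on the remaining n−k steps): m(n) = F(n) + Σ_{k<=n} f(k)·m(n−k), where F(n) = P(τ <= n) and m(0) = 0
m(1) = F(1) = 1/6
m(2) = F(2) + f(1)·m(1) = 1/3 + 1/6·1/6 = 13/36
m(3) = F(3) + f(1)·m(2) + f(2)·m(1) = 1/2 + 1/6·13/36 + 1/6·1/6 = 127/216
m(4) = F(4) + f(1)·m(3) + f(2)·m(2) + f(3)·m(1) = 5/6 + 1/6·127/216 + 1/6·13/36 + 1/6·1/6 = 1321/1296
m(5) = F(5) + f(1)·m(4) + f(2)·m(3) + f(3)·m(2) + f(4)·m(1) = 1 + 1/6·1321/1296 + 1/6·127/216 + 1/6·13/36 + 1/3·1/6 = 10759/7776
m(6) = F(6) + f(1)·m(5) + f(2)·m(4) + f(3)·m(3) + f(4)·m(2) + f(5)·m(1) = 1 + 1/6·10759/7776 + 1/6·1321/1296 + 1/6·127/216 + 1/3·13/36 + 1/6·1/6 = 76825/46656
m(7) = F(7) + f(1)·m(6) + f(2)·m(5) + f(3)·m(4) + f(4)·m(3) + f(5)·m(2) = 1 + 1/6·76825/46656 + 1/6·10759/7776 + 1/6·1321/1296 + 1/3·127/216 + 1/6·13/36 = 540583/279936
E[N_7] = m(7) = 540583/279936

540583/279936


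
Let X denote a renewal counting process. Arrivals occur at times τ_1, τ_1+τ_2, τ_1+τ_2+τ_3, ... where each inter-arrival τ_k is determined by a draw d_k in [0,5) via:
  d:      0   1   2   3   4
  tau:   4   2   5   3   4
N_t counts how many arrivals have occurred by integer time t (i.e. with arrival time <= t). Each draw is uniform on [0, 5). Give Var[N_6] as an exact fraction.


Inter-arrival values over d=0..4: [4, 2, 5, 3, 4]
Each d has probability 1/5, so the pmf of τ is: f(2) = 1/5, f(3) = 1/5, f(4) = 2/5, f(5) = 1/5
Let p_n(j) = P(N_n = j), with p_0 = [1]. Condition on τ_1: p_n(0) = P(τ > n), and for j >= 1, p_n(j) = Σ_{k<=n} f(k)·p_{n−k}(j−1)
p_1 = [1]  (j = 0)
p_2 = [4/5, 1/5]  (j = 0..1)
p_3 = [3/5, 2/5]  (j = 0..1)
p_4 = [1/5, 19/25, 1/25]  (j = 0..2)
p_5 = [0, 22/25, 3/25]  (j = 0..2)
p_6 = [0, 17/25, 39/125, 1/125]  (j = 0..3)
E[N_6] = Σ j·p_6(j) = 166/125;  E[N_6²] = Σ j²·p_6(j) = 2
Var[N_6] = 2 − (166/125)² = 3694/15625

3694/15625


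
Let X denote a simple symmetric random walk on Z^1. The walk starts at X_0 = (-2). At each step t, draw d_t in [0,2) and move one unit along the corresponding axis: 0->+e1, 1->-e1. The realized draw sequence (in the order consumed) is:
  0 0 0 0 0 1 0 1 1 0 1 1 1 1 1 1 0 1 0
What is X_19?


t=0: X=(-2), d=0 → +e1, X_1=(-1)
t=1: X=(-1), d=0 → +e1, X_2=(0)
t=2: X=(0), d=0 → +e1, X_3=(1)
t=3: X=(1), d=0 → +e1, X_4=(2)
t=4: X=(2), d=0 → +e1, X_5=(3)
t=5: X=(3), d=1 → -e1, X_6=(2)
t=6: X=(2), d=0 → +e1, X_7=(3)
t=7: X=(3), d=1 → -e1, X_8=(2)
t=8: X=(2), d=1 → -e1, X_9=(1)
t=9: X=(1), d=0 → +e1, X_10=(2)
t=10: X=(2), d=1 → -e1, X_11=(1)
t=11: X=(1), d=1 → -e1, X_12=(0)
t=12: X=(0), d=1 → -e1, X_13=(-1)
t=13: X=(-1), d=1 → -e1, X_14=(-2)
t=14: X=(-2), d=1 → -e1, X_15=(-3)
t=15: X=(-3), d=1 → -e1, X_16=(-4)
t=16: X=(-4), d=0 → +e1, X_17=(-3)
t=17: X=(-3), d=1 → -e1, X_18=(-4)
t=18: X=(-4), d=0 → +e1, X_19=(-3)

(-3)


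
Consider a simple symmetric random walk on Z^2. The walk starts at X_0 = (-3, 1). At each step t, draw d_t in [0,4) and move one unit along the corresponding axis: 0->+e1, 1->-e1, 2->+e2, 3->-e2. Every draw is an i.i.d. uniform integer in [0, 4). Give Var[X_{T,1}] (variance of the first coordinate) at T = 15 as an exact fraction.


15/2

Outcome values over d=0..3: [1, -1, 0, 0]
Σy = 0, Σy² = 2, M = 4
μ = 0/4 = 0,  σ² = 2/4 − (0)² = 1/2
Independent increments: Var[X_15] = 15·σ² = 15·(1/2) = 15/2


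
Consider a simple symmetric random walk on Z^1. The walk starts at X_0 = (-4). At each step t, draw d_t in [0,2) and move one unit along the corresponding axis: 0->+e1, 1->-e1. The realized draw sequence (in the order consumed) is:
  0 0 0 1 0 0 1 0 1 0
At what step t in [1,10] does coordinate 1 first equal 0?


6

t=0: X=(-4), d=0 → +e1, X_1=(-3)
t=1: X=(-3), d=0 → +e1, X_2=(-2)
t=2: X=(-2), d=0 → +e1, X_3=(-1)
t=3: X=(-1), d=1 → -e1, X_4=(-2)
t=4: X=(-2), d=0 → +e1, X_5=(-1)
t=5: X=(-1), d=0 → +e1, X_6=(0)
t=6: X=(0), d=1 → -e1, X_7=(-1)
t=7: X=(-1), d=0 → +e1, X_8=(0)
t=8: X=(0), d=1 → -e1, X_9=(-1)
t=9: X=(-1), d=0 → +e1, X_10=(0)


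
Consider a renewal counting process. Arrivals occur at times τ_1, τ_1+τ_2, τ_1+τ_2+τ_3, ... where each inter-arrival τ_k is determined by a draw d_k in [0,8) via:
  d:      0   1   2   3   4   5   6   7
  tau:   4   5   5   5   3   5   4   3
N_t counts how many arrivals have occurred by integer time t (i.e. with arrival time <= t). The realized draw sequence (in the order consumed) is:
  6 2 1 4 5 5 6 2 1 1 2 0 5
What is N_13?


2

draw d_1=6: τ_1=4, arrival time A_1=4
draw d_2=2: τ_2=5, arrival time A_2=9
draw d_3=1: τ_3=5, arrival time A_3=14
draw d_4=4: τ_4=3, arrival time A_4=17
draw d_5=5: τ_5=5, arrival time A_5=22
draw d_6=5: τ_6=5, arrival time A_6=27
draw d_7=6: τ_7=4, arrival time A_7=31
draw d_8=2: τ_8=5, arrival time A_8=36
draw d_9=1: τ_9=5, arrival time A_9=41
draw d_10=1: τ_10=5, arrival time A_10=46
draw d_11=2: τ_11=5, arrival time A_11=51
draw d_12=0: τ_12=4, arrival time A_12=55
draw d_13=5: τ_13=5, arrival time A_13=60
N_t over t=0..13: 0:0 1:0 2:0 3:0 4:1 5:1 6:1 7:1 8:1 9:2 10:2 11:2 12:2 13:2


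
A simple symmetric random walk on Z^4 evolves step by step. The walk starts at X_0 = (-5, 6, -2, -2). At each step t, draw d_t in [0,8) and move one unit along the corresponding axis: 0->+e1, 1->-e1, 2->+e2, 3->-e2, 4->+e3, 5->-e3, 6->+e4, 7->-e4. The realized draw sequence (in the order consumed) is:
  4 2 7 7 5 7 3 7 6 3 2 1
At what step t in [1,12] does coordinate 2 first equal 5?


10

t=0: X=(-5, 6, -2, -2), d=4 → +e3, X_1=(-5, 6, -1, -2)
t=1: X=(-5, 6, -1, -2), d=2 → +e2, X_2=(-5, 7, -1, -2)
t=2: X=(-5, 7, -1, -2), d=7 → -e4, X_3=(-5, 7, -1, -3)
t=3: X=(-5, 7, -1, -3), d=7 → -e4, X_4=(-5, 7, -1, -4)
t=4: X=(-5, 7, -1, -4), d=5 → -e3, X_5=(-5, 7, -2, -4)
t=5: X=(-5, 7, -2, -4), d=7 → -e4, X_6=(-5, 7, -2, -5)
t=6: X=(-5, 7, -2, -5), d=3 → -e2, X_7=(-5, 6, -2, -5)
t=7: X=(-5, 6, -2, -5), d=7 → -e4, X_8=(-5, 6, -2, -6)
t=8: X=(-5, 6, -2, -6), d=6 → +e4, X_9=(-5, 6, -2, -5)
t=9: X=(-5, 6, -2, -5), d=3 → -e2, X_10=(-5, 5, -2, -5)
t=10: X=(-5, 5, -2, -5), d=2 → +e2, X_11=(-5, 6, -2, -5)
t=11: X=(-5, 6, -2, -5), d=1 → -e1, X_12=(-6, 6, -2, -5)


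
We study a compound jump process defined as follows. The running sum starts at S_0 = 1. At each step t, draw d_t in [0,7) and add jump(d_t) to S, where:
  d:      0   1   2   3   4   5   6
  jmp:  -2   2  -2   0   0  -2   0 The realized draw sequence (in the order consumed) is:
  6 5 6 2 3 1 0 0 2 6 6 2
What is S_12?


t=0: S=1, d=6, jump=0, S_1=1
t=1: S=1, d=5, jump=-2, S_2=-1
t=2: S=-1, d=6, jump=0, S_3=-1
t=3: S=-1, d=2, jump=-2, S_4=-3
t=4: S=-3, d=3, jump=0, S_5=-3
t=5: S=-3, d=1, jump=2, S_6=-1
t=6: S=-1, d=0, jump=-2, S_7=-3
t=7: S=-3, d=0, jump=-2, S_8=-5
t=8: S=-5, d=2, jump=-2, S_9=-7
t=9: S=-7, d=6, jump=0, S_10=-7
t=10: S=-7, d=6, jump=0, S_11=-7
t=11: S=-7, d=2, jump=-2, S_12=-9

-9


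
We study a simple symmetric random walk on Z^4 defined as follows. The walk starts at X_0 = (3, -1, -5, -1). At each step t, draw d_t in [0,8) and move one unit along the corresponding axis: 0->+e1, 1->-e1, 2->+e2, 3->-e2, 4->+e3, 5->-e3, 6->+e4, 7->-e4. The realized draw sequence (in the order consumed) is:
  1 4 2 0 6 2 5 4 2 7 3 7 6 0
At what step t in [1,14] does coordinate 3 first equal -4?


t=0: X=(3, -1, -5, -1), d=1 → -e1, X_1=(2, -1, -5, -1)
t=1: X=(2, -1, -5, -1), d=4 → +e3, X_2=(2, -1, -4, -1)
t=2: X=(2, -1, -4, -1), d=2 → +e2, X_3=(2, 0, -4, -1)
t=3: X=(2, 0, -4, -1), d=0 → +e1, X_4=(3, 0, -4, -1)
t=4: X=(3, 0, -4, -1), d=6 → +e4, X_5=(3, 0, -4, 0)
t=5: X=(3, 0, -4, 0), d=2 → +e2, X_6=(3, 1, -4, 0)
t=6: X=(3, 1, -4, 0), d=5 → -e3, X_7=(3, 1, -5, 0)
t=7: X=(3, 1, -5, 0), d=4 → +e3, X_8=(3, 1, -4, 0)
t=8: X=(3, 1, -4, 0), d=2 → +e2, X_9=(3, 2, -4, 0)
t=9: X=(3, 2, -4, 0), d=7 → -e4, X_10=(3, 2, -4, -1)
t=10: X=(3, 2, -4, -1), d=3 → -e2, X_11=(3, 1, -4, -1)
t=11: X=(3, 1, -4, -1), d=7 → -e4, X_12=(3, 1, -4, -2)
t=12: X=(3, 1, -4, -2), d=6 → +e4, X_13=(3, 1, -4, -1)
t=13: X=(3, 1, -4, -1), d=0 → +e1, X_14=(4, 1, -4, -1)

2


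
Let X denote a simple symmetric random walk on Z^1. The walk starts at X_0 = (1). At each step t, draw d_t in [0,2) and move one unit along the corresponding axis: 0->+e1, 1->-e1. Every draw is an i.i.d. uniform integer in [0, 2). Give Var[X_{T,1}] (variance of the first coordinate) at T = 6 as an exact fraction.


6

Outcome values over d=0..1: [1, -1]
Σy = 0, Σy² = 2, M = 2
μ = 0/2 = 0,  σ² = 2/2 − (0)² = 1
Independent increments: Var[X_6] = 6·σ² = 6·(1) = 6


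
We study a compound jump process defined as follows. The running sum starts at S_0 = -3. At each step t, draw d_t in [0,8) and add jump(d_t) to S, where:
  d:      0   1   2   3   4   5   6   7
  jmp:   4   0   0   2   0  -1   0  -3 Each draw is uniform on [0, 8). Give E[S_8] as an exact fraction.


Outcome values over d=0..7: [4, 0, 0, 2, 0, -1, 0, -3]
Σy = 2, Σy² = 30, M = 8
μ = 2/8 = 1/4,  σ² = 30/8 − (1/4)² = 59/16
E[S_8] = -3 + 8·(1/4) = -1

-1


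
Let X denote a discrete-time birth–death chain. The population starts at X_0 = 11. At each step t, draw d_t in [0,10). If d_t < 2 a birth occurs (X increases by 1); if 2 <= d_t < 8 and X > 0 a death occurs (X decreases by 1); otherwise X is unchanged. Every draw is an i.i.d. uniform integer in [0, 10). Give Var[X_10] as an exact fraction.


X can drop by at most 1 per step and X_0 = 11 > T = 10, so X_t >= 11 − t >= 1 > 0 for every t <= 10: the floor at 0 (the 'and X > 0' condition) never binds. Hence X_10 = X_0 + Σ_{t<10} Y_t with i.i.d. increments Y_t = y(d_t) ∈ {+1, −1, 0}.
Outcome values over d=0..9: [1, 1, -1, -1, -1, -1, -1, -1, 0, 0]
Σy = -4, Σy² = 8, M = 10
μ = -4/10 = -2/5,  σ² = 8/10 − (-2/5)² = 16/25
Independent increments: Var[X_10] = 10·σ² = 10·(16/25) = 32/5

32/5


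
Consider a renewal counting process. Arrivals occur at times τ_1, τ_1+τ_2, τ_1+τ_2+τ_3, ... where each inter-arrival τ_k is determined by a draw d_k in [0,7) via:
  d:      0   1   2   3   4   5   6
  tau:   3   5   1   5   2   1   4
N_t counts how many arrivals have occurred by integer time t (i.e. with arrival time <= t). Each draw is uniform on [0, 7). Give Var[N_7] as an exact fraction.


607489185488/678223072849

Inter-arrival values over d=0..6: [3, 5, 1, 5, 2, 1, 4]
Each d has probability 1/7, so the pmf of τ is: f(1) = 2/7, f(2) = 1/7, f(3) = 1/7, f(4) = 1/7, f(5) = 2/7
Let p_n(j) = P(N_n = j), with p_0 = [1]. Condition on τ_1: p_n(0) = P(τ > n), and for j >= 1, p_n(j) = Σ_{k<=n} f(k)·p_{n−k}(j−1)
p_1 = [5/7, 2/7]  (j = 0..1)
p_2 = [4/7, 17/49, 4/49]  (j = 0..2)
p_3 = [3/7, 20/49, 48/343, 8/343]  (j = 0..3)
p_4 = [2/7, 22/49, 71/343, 124/2401, 16/2401]  (j = 0..4)
p_5 = [0, 30/49, 95/343, 218/2401, 304/16807, 32/16807]  (j = 0..5)
p_6 = [0, 19/49, 3/7, 337/2401, 88/2401, 720/117649, 64/117649]  (j = 0..6)
p_7 = [0, 13/49, 144/343, 564/2401, 1072/16807, 1648/117649, 1664/823543, 128/823543]  (j = 0..7)
E[N_7] = Σ j·p_7(j) = 1769007/823543;  E[N_7²] = Σ j²·p_7(j) = 4537559/823543
Var[N_7] = 4537559/823543 − (1769007/823543)² = 607489185488/678223072849


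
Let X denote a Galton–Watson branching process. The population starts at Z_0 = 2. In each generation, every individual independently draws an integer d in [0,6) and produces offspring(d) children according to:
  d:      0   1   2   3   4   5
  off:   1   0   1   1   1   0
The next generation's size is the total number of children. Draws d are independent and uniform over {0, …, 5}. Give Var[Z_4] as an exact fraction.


Outcome values over d=0..5: [1, 0, 1, 1, 1, 0]
Σy = 4, Σy² = 4, M = 6
μ = 4/6 = 2/3,  σ² = 4/6 − (2/3)² = 2/9
V_0 = 0, E_0 = 2
V_1 = 2/9·E_0 + (2/3)²·V_0 = 4/9;  E_1 = 4/3
V_2 = 2/9·E_1 + (2/3)²·V_1 = 40/81;  E_2 = 8/9
V_3 = 2/9·E_2 + (2/3)²·V_2 = 304/729;  E_3 = 16/27
V_4 = 2/9·E_3 + (2/3)²·V_3 = 2080/6561;  E_4 = 32/81

2080/6561


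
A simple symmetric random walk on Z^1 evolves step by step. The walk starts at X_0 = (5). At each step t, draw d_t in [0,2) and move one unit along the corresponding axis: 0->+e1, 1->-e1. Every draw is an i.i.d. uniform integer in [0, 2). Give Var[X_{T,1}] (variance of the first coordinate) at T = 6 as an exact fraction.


Outcome values over d=0..1: [1, -1]
Σy = 0, Σy² = 2, M = 2
μ = 0/2 = 0,  σ² = 2/2 − (0)² = 1
Independent increments: Var[X_6] = 6·σ² = 6·(1) = 6

6


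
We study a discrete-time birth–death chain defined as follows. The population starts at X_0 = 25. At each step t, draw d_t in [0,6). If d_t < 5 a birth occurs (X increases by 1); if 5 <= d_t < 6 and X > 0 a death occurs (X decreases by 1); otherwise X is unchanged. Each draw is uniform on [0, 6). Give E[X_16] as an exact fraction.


107/3

X can drop by at most 1 per step and X_0 = 25 > T = 16, so X_t >= 25 − t >= 9 > 0 for every t <= 16: the floor at 0 (the 'and X > 0' condition) never binds. Hence X_16 = X_0 + Σ_{t<16} Y_t with i.i.d. increments Y_t = y(d_t) ∈ {+1, −1, 0}.
Outcome values over d=0..5: [1, 1, 1, 1, 1, -1]
Σy = 4, Σy² = 6, M = 6
μ = 4/6 = 2/3,  σ² = 6/6 − (2/3)² = 5/9
E[X_16] = 25 + 16·(2/3) = 107/3


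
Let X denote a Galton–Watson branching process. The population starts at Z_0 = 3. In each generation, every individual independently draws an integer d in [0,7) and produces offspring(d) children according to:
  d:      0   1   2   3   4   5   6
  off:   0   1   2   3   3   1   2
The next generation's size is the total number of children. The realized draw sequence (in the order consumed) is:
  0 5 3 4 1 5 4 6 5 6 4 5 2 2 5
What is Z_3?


14

gen 0: Z_0=3, draws=[0, 5, 3], offspring=[0, 1, 3], Z_1=4
gen 1: Z_1=4, draws=[4, 1, 5, 4], offspring=[3, 1, 1, 3], Z_2=8
gen 2: Z_2=8, draws=[6, 5, 6, 4, 5, 2, 2, 5], offspring=[2, 1, 2, 3, 1, 2, 2, 1], Z_3=14


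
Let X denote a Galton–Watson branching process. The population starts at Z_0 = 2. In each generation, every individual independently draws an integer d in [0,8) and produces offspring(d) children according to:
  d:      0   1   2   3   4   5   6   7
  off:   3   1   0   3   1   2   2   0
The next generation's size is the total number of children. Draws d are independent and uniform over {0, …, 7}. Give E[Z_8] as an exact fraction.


6561/128

Outcome values over d=0..7: [3, 1, 0, 3, 1, 2, 2, 0]
Σy = 12, Σy² = 28, M = 8
μ = 12/8 = 3/2,  σ² = 28/8 − (3/2)² = 5/4
E[Z_0] = 2
E[Z_1] = 3/2·E[Z_0] = 3
E[Z_2] = 3/2·E[Z_1] = 9/2
E[Z_3] = 3/2·E[Z_2] = 27/4
E[Z_4] = 3/2·E[Z_3] = 81/8
E[Z_5] = 3/2·E[Z_4] = 243/16
E[Z_6] = 3/2·E[Z_5] = 729/32
E[Z_7] = 3/2·E[Z_6] = 2187/64
E[Z_8] = 3/2·E[Z_7] = 6561/128


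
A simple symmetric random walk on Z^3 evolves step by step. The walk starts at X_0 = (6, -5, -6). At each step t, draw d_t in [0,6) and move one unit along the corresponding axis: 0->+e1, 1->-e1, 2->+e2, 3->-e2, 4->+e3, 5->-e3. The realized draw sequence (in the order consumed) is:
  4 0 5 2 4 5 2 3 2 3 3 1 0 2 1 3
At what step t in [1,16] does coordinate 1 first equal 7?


2

t=0: X=(6, -5, -6), d=4 → +e3, X_1=(6, -5, -5)
t=1: X=(6, -5, -5), d=0 → +e1, X_2=(7, -5, -5)
t=2: X=(7, -5, -5), d=5 → -e3, X_3=(7, -5, -6)
t=3: X=(7, -5, -6), d=2 → +e2, X_4=(7, -4, -6)
t=4: X=(7, -4, -6), d=4 → +e3, X_5=(7, -4, -5)
t=5: X=(7, -4, -5), d=5 → -e3, X_6=(7, -4, -6)
t=6: X=(7, -4, -6), d=2 → +e2, X_7=(7, -3, -6)
t=7: X=(7, -3, -6), d=3 → -e2, X_8=(7, -4, -6)
t=8: X=(7, -4, -6), d=2 → +e2, X_9=(7, -3, -6)
t=9: X=(7, -3, -6), d=3 → -e2, X_10=(7, -4, -6)
t=10: X=(7, -4, -6), d=3 → -e2, X_11=(7, -5, -6)
t=11: X=(7, -5, -6), d=1 → -e1, X_12=(6, -5, -6)
t=12: X=(6, -5, -6), d=0 → +e1, X_13=(7, -5, -6)
t=13: X=(7, -5, -6), d=2 → +e2, X_14=(7, -4, -6)
t=14: X=(7, -4, -6), d=1 → -e1, X_15=(6, -4, -6)
t=15: X=(6, -4, -6), d=3 → -e2, X_16=(6, -5, -6)


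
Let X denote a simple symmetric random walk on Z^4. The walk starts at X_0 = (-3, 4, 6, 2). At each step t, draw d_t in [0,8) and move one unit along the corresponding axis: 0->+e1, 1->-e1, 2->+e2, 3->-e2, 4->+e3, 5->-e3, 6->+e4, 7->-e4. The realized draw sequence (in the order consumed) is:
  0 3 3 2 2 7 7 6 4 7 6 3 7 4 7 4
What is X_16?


(-2, 3, 9, -1)

t=0: X=(-3, 4, 6, 2), d=0 → +e1, X_1=(-2, 4, 6, 2)
t=1: X=(-2, 4, 6, 2), d=3 → -e2, X_2=(-2, 3, 6, 2)
t=2: X=(-2, 3, 6, 2), d=3 → -e2, X_3=(-2, 2, 6, 2)
t=3: X=(-2, 2, 6, 2), d=2 → +e2, X_4=(-2, 3, 6, 2)
t=4: X=(-2, 3, 6, 2), d=2 → +e2, X_5=(-2, 4, 6, 2)
t=5: X=(-2, 4, 6, 2), d=7 → -e4, X_6=(-2, 4, 6, 1)
t=6: X=(-2, 4, 6, 1), d=7 → -e4, X_7=(-2, 4, 6, 0)
t=7: X=(-2, 4, 6, 0), d=6 → +e4, X_8=(-2, 4, 6, 1)
t=8: X=(-2, 4, 6, 1), d=4 → +e3, X_9=(-2, 4, 7, 1)
t=9: X=(-2, 4, 7, 1), d=7 → -e4, X_10=(-2, 4, 7, 0)
t=10: X=(-2, 4, 7, 0), d=6 → +e4, X_11=(-2, 4, 7, 1)
t=11: X=(-2, 4, 7, 1), d=3 → -e2, X_12=(-2, 3, 7, 1)
t=12: X=(-2, 3, 7, 1), d=7 → -e4, X_13=(-2, 3, 7, 0)
t=13: X=(-2, 3, 7, 0), d=4 → +e3, X_14=(-2, 3, 8, 0)
t=14: X=(-2, 3, 8, 0), d=7 → -e4, X_15=(-2, 3, 8, -1)
t=15: X=(-2, 3, 8, -1), d=4 → +e3, X_16=(-2, 3, 9, -1)


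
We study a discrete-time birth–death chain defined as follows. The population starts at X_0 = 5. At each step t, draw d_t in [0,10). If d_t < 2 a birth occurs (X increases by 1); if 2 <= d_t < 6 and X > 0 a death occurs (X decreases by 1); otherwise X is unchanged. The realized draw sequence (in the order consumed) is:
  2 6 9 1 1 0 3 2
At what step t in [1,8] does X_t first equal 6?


5

t=0: X=5, d=2 → death, X_1=4
t=1: X=4, d=6 → hold, X_2=4
t=2: X=4, d=9 → hold, X_3=4
t=3: X=4, d=1 → birth, X_4=5
t=4: X=5, d=1 → birth, X_5=6
t=5: X=6, d=0 → birth, X_6=7
t=6: X=7, d=3 → death, X_7=6
t=7: X=6, d=2 → death, X_8=5


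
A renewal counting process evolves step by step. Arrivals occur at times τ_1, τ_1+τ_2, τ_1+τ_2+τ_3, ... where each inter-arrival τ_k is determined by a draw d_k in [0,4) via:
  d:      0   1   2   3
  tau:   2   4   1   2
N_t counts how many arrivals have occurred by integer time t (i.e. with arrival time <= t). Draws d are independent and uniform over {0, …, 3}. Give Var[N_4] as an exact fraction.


29719/65536

Inter-arrival values over d=0..3: [2, 4, 1, 2]
Each d has probability 1/4, so the pmf of τ is: f(1) = 1/4, f(2) = 1/2, f(4) = 1/4
Let p_n(j) = P(N_n = j), with p_0 = [1]. Condition on τ_1: p_n(0) = P(τ > n), and for j >= 1, p_n(j) = Σ_{k<=n} f(k)·p_{n−k}(j−1)
p_1 = [3/4, 1/4]  (j = 0..1)
p_2 = [1/4, 11/16, 1/16]  (j = 0..2)
p_3 = [1/4, 7/16, 19/64, 1/64]  (j = 0..3)
p_4 = [0, 7/16, 29/64, 27/256, 1/256]  (j = 0..4)
E[N_4] = Σ j·p_4(j) = 429/256;  E[N_4²] = Σ j²·p_4(j) = 835/256
Var[N_4] = 835/256 − (429/256)² = 29719/65536


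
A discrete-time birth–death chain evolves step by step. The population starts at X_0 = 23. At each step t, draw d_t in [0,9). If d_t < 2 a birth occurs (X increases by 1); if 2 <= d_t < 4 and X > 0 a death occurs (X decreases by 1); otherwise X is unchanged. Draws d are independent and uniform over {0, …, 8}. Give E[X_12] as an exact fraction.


23

X can drop by at most 1 per step and X_0 = 23 > T = 12, so X_t >= 23 − t >= 11 > 0 for every t <= 12: the floor at 0 (the 'and X > 0' condition) never binds. Hence X_12 = X_0 + Σ_{t<12} Y_t with i.i.d. increments Y_t = y(d_t) ∈ {+1, −1, 0}.
Outcome values over d=0..8: [1, 1, -1, -1, 0, 0, 0, 0, 0]
Σy = 0, Σy² = 4, M = 9
μ = 0/9 = 0,  σ² = 4/9 − (0)² = 4/9
E[X_12] = 23 + 12·(0) = 23


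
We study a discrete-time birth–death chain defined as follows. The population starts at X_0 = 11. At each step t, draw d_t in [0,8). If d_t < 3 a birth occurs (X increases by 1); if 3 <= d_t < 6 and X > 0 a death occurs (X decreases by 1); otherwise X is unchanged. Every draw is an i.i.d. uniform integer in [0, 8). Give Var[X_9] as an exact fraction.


27/4

X can drop by at most 1 per step and X_0 = 11 > T = 9, so X_t >= 11 − t >= 2 > 0 for every t <= 9: the floor at 0 (the 'and X > 0' condition) never binds. Hence X_9 = X_0 + Σ_{t<9} Y_t with i.i.d. increments Y_t = y(d_t) ∈ {+1, −1, 0}.
Outcome values over d=0..7: [1, 1, 1, -1, -1, -1, 0, 0]
Σy = 0, Σy² = 6, M = 8
μ = 0/8 = 0,  σ² = 6/8 − (0)² = 3/4
Independent increments: Var[X_9] = 9·σ² = 9·(3/4) = 27/4


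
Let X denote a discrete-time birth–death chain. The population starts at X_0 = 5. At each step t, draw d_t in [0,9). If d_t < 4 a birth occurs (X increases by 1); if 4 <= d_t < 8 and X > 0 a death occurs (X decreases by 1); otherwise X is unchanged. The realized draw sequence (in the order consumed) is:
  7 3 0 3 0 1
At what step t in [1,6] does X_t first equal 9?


6

t=0: X=5, d=7 → death, X_1=4
t=1: X=4, d=3 → birth, X_2=5
t=2: X=5, d=0 → birth, X_3=6
t=3: X=6, d=3 → birth, X_4=7
t=4: X=7, d=0 → birth, X_5=8
t=5: X=8, d=1 → birth, X_6=9


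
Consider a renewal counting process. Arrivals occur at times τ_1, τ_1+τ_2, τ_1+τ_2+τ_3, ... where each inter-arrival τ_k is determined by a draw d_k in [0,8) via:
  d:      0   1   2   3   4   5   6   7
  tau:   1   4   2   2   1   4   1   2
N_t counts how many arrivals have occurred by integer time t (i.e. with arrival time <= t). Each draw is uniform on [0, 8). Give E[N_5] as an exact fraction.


72923/32768

Inter-arrival values over d=0..7: [1, 4, 2, 2, 1, 4, 1, 2]
Each d has probability 1/8, so the pmf of τ is: f(1) = 3/8, f(2) = 3/8, f(4) = 1/4
Renewal equation for m(n) = E[N_n]: condition on τ_1 = k (if k <= n, one arrival plus a fresh copy on the remaining n−k steps): m(n) = F(n) + Σ_{k<=n} f(k)·m(n−k), where F(n) = P(τ <= n) and m(0) = 0
m(1) = F(1) = 3/8
m(2) = F(2) + f(1)·m(1) = 3/4 + 3/8·3/8 = 57/64
m(3) = F(3) + f(1)·m(2) + f(2)·m(1) = 3/4 + 3/8·57/64 + 3/8·3/8 = 627/512
m(4) = F(4) + f(1)·m(3) + f(2)·m(2) = 1 + 3/8·627/512 + 3/8·57/64 = 7345/4096
m(5) = F(5) + f(1)·m(4) + f(2)·m(3) + f(4)·m(1) = 1 + 3/8·7345/4096 + 3/8·627/512 + 1/4·3/8 = 72923/32768
E[N_5] = m(5) = 72923/32768


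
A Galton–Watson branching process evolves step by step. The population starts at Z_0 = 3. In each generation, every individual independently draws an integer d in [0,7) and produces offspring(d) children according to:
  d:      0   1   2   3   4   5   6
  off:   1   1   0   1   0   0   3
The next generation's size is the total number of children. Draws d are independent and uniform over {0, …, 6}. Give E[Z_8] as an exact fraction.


5038848/5764801

Outcome values over d=0..6: [1, 1, 0, 1, 0, 0, 3]
Σy = 6, Σy² = 12, M = 7
μ = 6/7 = 6/7,  σ² = 12/7 − (6/7)² = 48/49
E[Z_0] = 3
E[Z_1] = 6/7·E[Z_0] = 18/7
E[Z_2] = 6/7·E[Z_1] = 108/49
E[Z_3] = 6/7·E[Z_2] = 648/343
E[Z_4] = 6/7·E[Z_3] = 3888/2401
E[Z_5] = 6/7·E[Z_4] = 23328/16807
E[Z_6] = 6/7·E[Z_5] = 139968/117649
E[Z_7] = 6/7·E[Z_6] = 839808/823543
E[Z_8] = 6/7·E[Z_7] = 5038848/5764801


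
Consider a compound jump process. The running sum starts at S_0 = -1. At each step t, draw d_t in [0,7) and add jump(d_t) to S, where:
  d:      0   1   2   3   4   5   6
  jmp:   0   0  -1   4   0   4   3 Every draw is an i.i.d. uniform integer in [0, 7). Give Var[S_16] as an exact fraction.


Outcome values over d=0..6: [0, 0, -1, 4, 0, 4, 3]
Σy = 10, Σy² = 42, M = 7
μ = 10/7 = 10/7,  σ² = 42/7 − (10/7)² = 194/49
Independent increments: Var[S_16] = 16·σ² = 16·(194/49) = 3104/49

3104/49


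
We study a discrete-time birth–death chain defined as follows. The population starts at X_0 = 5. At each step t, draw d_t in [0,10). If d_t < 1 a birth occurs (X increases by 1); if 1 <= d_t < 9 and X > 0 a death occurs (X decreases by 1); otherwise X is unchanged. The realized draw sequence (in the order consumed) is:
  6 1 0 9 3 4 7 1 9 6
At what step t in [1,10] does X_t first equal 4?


t=0: X=5, d=6 → death, X_1=4
t=1: X=4, d=1 → death, X_2=3
t=2: X=3, d=0 → birth, X_3=4
t=3: X=4, d=9 → hold, X_4=4
t=4: X=4, d=3 → death, X_5=3
t=5: X=3, d=4 → death, X_6=2
t=6: X=2, d=7 → death, X_7=1
t=7: X=1, d=1 → death, X_8=0
t=8: X=0, d=9 → hold, X_9=0
t=9: X=0, d=6 → hold, X_10=0

1


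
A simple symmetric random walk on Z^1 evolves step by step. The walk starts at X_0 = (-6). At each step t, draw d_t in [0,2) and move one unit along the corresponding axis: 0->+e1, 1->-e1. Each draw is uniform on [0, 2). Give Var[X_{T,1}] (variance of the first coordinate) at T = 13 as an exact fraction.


Outcome values over d=0..1: [1, -1]
Σy = 0, Σy² = 2, M = 2
μ = 0/2 = 0,  σ² = 2/2 − (0)² = 1
Independent increments: Var[X_13] = 13·σ² = 13·(1) = 13

13


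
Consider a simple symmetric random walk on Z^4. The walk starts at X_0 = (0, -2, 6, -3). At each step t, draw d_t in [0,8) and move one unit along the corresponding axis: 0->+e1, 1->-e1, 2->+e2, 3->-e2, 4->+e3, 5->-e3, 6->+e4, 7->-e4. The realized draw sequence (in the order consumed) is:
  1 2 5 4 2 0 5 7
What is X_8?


(0, 0, 5, -4)

t=0: X=(0, -2, 6, -3), d=1 → -e1, X_1=(-1, -2, 6, -3)
t=1: X=(-1, -2, 6, -3), d=2 → +e2, X_2=(-1, -1, 6, -3)
t=2: X=(-1, -1, 6, -3), d=5 → -e3, X_3=(-1, -1, 5, -3)
t=3: X=(-1, -1, 5, -3), d=4 → +e3, X_4=(-1, -1, 6, -3)
t=4: X=(-1, -1, 6, -3), d=2 → +e2, X_5=(-1, 0, 6, -3)
t=5: X=(-1, 0, 6, -3), d=0 → +e1, X_6=(0, 0, 6, -3)
t=6: X=(0, 0, 6, -3), d=5 → -e3, X_7=(0, 0, 5, -3)
t=7: X=(0, 0, 5, -3), d=7 → -e4, X_8=(0, 0, 5, -4)


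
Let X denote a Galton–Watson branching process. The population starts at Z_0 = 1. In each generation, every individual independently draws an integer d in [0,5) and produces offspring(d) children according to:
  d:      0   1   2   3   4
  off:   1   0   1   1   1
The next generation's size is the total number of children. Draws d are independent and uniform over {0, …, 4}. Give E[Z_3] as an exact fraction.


Outcome values over d=0..4: [1, 0, 1, 1, 1]
Σy = 4, Σy² = 4, M = 5
μ = 4/5 = 4/5,  σ² = 4/5 − (4/5)² = 4/25
E[Z_0] = 1
E[Z_1] = 4/5·E[Z_0] = 4/5
E[Z_2] = 4/5·E[Z_1] = 16/25
E[Z_3] = 4/5·E[Z_2] = 64/125

64/125


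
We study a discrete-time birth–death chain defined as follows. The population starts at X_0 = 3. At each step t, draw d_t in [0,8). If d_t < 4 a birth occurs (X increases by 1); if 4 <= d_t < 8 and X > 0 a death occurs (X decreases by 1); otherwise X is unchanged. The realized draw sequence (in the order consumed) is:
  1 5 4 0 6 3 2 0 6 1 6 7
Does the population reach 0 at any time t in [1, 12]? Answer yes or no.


no

t=0: X=3, d=1 → birth, X_1=4
t=1: X=4, d=5 → death, X_2=3
t=2: X=3, d=4 → death, X_3=2
t=3: X=2, d=0 → birth, X_4=3
t=4: X=3, d=6 → death, X_5=2
t=5: X=2, d=3 → birth, X_6=3
t=6: X=3, d=2 → birth, X_7=4
t=7: X=4, d=0 → birth, X_8=5
t=8: X=5, d=6 → death, X_9=4
t=9: X=4, d=1 → birth, X_10=5
t=10: X=5, d=6 → death, X_11=4
t=11: X=4, d=7 → death, X_12=3


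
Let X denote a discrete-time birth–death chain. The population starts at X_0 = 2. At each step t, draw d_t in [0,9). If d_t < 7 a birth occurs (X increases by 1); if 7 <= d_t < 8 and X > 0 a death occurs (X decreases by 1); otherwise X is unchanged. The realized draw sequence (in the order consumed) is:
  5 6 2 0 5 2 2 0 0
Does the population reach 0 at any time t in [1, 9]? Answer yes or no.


no

t=0: X=2, d=5 → birth, X_1=3
t=1: X=3, d=6 → birth, X_2=4
t=2: X=4, d=2 → birth, X_3=5
t=3: X=5, d=0 → birth, X_4=6
t=4: X=6, d=5 → birth, X_5=7
t=5: X=7, d=2 → birth, X_6=8
t=6: X=8, d=2 → birth, X_7=9
t=7: X=9, d=0 → birth, X_8=10
t=8: X=10, d=0 → birth, X_9=11


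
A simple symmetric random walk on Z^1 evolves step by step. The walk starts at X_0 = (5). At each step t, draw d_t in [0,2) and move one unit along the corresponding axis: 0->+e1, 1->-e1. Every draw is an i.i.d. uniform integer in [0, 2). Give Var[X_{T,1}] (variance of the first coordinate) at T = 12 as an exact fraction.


Outcome values over d=0..1: [1, -1]
Σy = 0, Σy² = 2, M = 2
μ = 0/2 = 0,  σ² = 2/2 − (0)² = 1
Independent increments: Var[X_12] = 12·σ² = 12·(1) = 12

12


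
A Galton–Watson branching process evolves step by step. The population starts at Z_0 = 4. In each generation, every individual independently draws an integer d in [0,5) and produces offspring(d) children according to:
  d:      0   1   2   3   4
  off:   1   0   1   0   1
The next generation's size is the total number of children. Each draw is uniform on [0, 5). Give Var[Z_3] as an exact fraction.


Outcome values over d=0..4: [1, 0, 1, 0, 1]
Σy = 3, Σy² = 3, M = 5
μ = 3/5 = 3/5,  σ² = 3/5 − (3/5)² = 6/25
V_0 = 0, E_0 = 4
V_1 = 6/25·E_0 + (3/5)²·V_0 = 24/25;  E_1 = 12/5
V_2 = 6/25·E_1 + (3/5)²·V_1 = 576/625;  E_2 = 36/25
V_3 = 6/25·E_2 + (3/5)²·V_2 = 10584/15625;  E_3 = 108/125

10584/15625


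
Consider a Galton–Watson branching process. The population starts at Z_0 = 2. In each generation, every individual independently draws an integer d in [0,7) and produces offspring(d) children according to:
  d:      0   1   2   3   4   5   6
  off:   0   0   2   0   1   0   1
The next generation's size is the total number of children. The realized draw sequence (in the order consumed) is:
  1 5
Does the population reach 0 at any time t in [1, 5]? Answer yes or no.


gen 0: Z_0=2, draws=[1, 5], offspring=[0, 0], Z_1=0
gen 1: Z_1=0, draws=[], offspring=[], Z_2=0
gen 2: Z_2=0, draws=[], offspring=[], Z_3=0
gen 3: Z_3=0, draws=[], offspring=[], Z_4=0
gen 4: Z_4=0, draws=[], offspring=[], Z_5=0

yes


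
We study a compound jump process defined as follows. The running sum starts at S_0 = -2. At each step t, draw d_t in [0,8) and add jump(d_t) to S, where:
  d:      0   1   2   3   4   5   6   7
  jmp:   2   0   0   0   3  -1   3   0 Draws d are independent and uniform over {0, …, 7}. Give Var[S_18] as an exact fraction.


Outcome values over d=0..7: [2, 0, 0, 0, 3, -1, 3, 0]
Σy = 7, Σy² = 23, M = 8
μ = 7/8 = 7/8,  σ² = 23/8 − (7/8)² = 135/64
Independent increments: Var[S_18] = 18·σ² = 18·(135/64) = 1215/32

1215/32


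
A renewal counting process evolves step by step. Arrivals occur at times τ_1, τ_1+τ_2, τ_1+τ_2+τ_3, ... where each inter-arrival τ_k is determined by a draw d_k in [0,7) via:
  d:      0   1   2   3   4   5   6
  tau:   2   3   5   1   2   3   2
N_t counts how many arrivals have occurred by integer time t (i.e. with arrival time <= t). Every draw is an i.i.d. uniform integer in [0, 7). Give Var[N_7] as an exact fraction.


471107291066/678223072849

Inter-arrival values over d=0..6: [2, 3, 5, 1, 2, 3, 2]
Each d has probability 1/7, so the pmf of τ is: f(1) = 1/7, f(2) = 3/7, f(3) = 2/7, f(5) = 1/7
Let p_n(j) = P(N_n = j), with p_0 = [1]. Condition on τ_1: p_n(0) = P(τ > n), and for j >= 1, p_n(j) = Σ_{k<=n} f(k)·p_{n−k}(j−1)
p_1 = [6/7, 1/7]  (j = 0..1)
p_2 = [3/7, 27/49, 1/49]  (j = 0..2)
p_3 = [1/7, 5/7, 48/343, 1/343]  (j = 0..3)
p_4 = [1/7, 22/49, 130/343, 69/2401, 1/2401]  (j = 0..4)
p_5 = [0, 17/49, 181/343, 288/2401, 90/16807, 1/16807]  (j = 0..5)
p_6 = [0, 11/49, 160/343, 667/2401, 509/16807, 111/117649, 1/117649]  (j = 0..6)
p_7 = [0, 5/49, 19/49, 970/2401, 1669/16807, 793/117649, 132/823543, 1/823543]  (j = 0..7)
E[N_7] = Σ j·p_7(j) = 2076509/823543;  E[N_7²] = Σ j²·p_7(j) = 5807829/823543
Var[N_7] = 5807829/823543 − (2076509/823543)² = 471107291066/678223072849
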